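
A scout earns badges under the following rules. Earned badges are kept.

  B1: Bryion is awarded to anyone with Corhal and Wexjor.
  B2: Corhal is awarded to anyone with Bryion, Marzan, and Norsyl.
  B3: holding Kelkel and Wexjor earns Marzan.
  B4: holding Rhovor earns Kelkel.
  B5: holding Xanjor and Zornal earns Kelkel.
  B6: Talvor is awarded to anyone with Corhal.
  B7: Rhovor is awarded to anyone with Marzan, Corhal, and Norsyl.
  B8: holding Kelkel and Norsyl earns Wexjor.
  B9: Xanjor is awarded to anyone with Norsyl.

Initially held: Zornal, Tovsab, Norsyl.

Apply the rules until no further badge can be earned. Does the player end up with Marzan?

Yes

With Norsyl, Xanjor is earned (B9).
With Xanjor and Zornal, Kelkel is earned (B5).
With Kelkel and Norsyl, Wexjor is earned (B8).
With Kelkel and Wexjor, Marzan is earned (B3).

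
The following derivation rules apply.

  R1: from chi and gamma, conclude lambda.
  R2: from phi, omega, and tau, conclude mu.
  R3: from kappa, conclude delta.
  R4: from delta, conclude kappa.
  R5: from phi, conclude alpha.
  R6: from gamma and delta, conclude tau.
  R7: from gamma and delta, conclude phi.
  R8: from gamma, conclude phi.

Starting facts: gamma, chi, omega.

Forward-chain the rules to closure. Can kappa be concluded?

kappa would need delta (R4), but delta is never established.

No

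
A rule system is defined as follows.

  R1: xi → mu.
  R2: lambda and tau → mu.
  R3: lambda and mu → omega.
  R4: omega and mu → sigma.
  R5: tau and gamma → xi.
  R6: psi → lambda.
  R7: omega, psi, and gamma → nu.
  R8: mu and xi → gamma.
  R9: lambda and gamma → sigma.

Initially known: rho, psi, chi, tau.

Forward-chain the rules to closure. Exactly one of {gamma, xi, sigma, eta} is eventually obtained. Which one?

From psi, R6 gives lambda.
From lambda and tau, R2 gives mu.
From lambda and mu, R3 gives omega.
omega and mu hold, so sigma follows (R4).
xi would need tau and gamma (R5), but gamma is never established. gamma would need mu and xi (R8), but xi is never established. No rule produces eta, and it is not given.

sigma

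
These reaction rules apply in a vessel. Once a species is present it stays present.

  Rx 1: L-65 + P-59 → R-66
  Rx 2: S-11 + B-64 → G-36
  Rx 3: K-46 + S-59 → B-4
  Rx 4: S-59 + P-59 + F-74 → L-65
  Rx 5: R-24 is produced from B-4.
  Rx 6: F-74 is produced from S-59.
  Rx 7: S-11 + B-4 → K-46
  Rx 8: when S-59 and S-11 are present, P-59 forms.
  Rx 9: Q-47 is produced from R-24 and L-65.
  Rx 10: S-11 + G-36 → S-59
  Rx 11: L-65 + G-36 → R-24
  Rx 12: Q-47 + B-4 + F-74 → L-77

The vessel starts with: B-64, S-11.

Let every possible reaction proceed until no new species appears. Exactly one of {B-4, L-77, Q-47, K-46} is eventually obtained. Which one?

Q-47

S-11 and B-64 present → G-36 forms (Rx 2).
S-11 and G-36 present → S-59 forms (Rx 10).
S-59 present → F-74 forms (Rx 6).
S-59 and S-11 present → P-59 forms (Rx 8).
S-59, P-59, and F-74 present → L-65 forms (Rx 4).
L-65 and G-36 present → R-24 forms (Rx 11).
R-24 and L-65 present → Q-47 forms (Rx 9).
B-4 would need K-46 and S-59 (Rx 3), but K-46 never forms. K-46 would need S-11 and B-4 (Rx 7), but B-4 never forms. L-77 would need Q-47, B-4, and F-74 (Rx 12), but B-4 never forms.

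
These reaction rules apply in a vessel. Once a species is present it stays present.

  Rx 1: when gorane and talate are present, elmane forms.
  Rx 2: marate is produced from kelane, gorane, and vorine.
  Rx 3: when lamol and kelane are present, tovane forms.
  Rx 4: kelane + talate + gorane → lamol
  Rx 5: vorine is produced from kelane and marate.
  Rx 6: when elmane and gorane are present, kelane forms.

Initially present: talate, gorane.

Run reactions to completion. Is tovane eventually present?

gorane and talate present → elmane forms (Rx 1).
elmane and gorane present → kelane forms (Rx 6).
kelane, talate, and gorane present → lamol forms (Rx 4).
lamol and kelane present → tovane forms (Rx 3).

Yes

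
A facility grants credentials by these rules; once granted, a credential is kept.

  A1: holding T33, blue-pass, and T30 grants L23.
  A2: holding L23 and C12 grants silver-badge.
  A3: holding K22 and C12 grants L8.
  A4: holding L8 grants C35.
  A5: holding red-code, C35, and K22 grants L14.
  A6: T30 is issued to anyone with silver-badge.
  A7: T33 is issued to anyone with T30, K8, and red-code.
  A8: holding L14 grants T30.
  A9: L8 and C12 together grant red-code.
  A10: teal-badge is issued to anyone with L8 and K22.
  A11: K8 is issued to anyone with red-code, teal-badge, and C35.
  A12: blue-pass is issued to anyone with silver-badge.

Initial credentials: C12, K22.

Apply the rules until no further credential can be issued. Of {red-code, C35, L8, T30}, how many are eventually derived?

4

Holding K22 and C12 grants L8 (A3).
Holding L8 grants C35 (A4).
Holding L8 and C12 grants red-code (A9).
Holding red-code, C35, and K22 grants L14 (A5).
Holding L14 grants T30 (A8).
red-code: reached.
C35: reached.
L8: reached.
T30: reached.
All 4 are reached.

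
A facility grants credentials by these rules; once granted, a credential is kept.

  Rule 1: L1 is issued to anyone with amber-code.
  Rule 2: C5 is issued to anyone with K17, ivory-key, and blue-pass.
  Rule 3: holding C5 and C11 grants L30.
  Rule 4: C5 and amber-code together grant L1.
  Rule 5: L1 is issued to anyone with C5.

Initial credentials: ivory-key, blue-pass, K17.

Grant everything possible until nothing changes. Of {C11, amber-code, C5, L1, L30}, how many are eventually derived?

Holding K17, ivory-key, and blue-pass grants C5 (Rule 2).
Holding C5 grants L1 (Rule 5).
No rule produces C11, and it is not given.
No rule produces amber-code, and it is not given.
C5: reached.
L1: reached.
L30 would need C5 and C11 (Rule 3), but C11 is never granted.
Reached: C5 and L1 — 2 of the 5.

2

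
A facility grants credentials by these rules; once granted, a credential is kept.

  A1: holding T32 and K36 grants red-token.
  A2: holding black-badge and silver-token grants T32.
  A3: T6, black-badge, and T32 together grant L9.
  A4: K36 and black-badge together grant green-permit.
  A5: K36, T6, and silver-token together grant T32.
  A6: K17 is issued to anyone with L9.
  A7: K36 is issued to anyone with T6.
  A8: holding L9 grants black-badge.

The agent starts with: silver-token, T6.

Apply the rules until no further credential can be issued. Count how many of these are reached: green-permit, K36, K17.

1

Holding T6 grants K36 (A7).
green-permit would need K36 and black-badge (A4), but black-badge is never granted.
K36: reached.
K17 would need L9 (A6), but L9 is never granted.
Reached: K36 — 1 of the 3.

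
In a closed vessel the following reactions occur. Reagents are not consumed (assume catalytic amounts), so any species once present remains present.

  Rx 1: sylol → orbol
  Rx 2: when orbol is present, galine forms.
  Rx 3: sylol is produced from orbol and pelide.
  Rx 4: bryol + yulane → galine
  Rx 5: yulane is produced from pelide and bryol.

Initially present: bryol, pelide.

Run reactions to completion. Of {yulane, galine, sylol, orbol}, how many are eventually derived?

2

pelide and bryol present → yulane forms (Rx 5).
bryol and yulane present → galine forms (Rx 4).
yulane: reached.
galine: reached.
sylol would need orbol and pelide (Rx 3), but orbol never forms.
orbol would need sylol (Rx 1), but sylol never forms.
Reached: yulane and galine — 2 of the 4.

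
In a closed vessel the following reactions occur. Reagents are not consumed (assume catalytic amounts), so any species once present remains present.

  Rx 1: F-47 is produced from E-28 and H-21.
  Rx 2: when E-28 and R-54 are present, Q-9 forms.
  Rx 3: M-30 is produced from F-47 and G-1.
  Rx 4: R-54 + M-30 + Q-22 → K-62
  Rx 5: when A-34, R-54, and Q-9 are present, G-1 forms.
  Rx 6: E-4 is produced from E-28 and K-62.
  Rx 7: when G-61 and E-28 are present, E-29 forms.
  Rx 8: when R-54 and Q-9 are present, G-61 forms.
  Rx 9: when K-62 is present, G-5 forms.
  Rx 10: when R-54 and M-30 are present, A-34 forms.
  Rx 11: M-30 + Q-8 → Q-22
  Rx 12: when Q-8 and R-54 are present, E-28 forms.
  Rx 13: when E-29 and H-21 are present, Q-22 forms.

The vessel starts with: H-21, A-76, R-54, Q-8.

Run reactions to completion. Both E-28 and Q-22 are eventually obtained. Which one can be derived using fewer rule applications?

E-28: Q-8 and R-54 present → E-28 forms (Rx 12). [1 rule application]
Q-22: Q-8 and R-54 present → E-28 forms (Rx 12). E-28 and R-54 present → Q-9 forms (Rx 2). R-54 and Q-9 present → G-61 forms (Rx 8). G-61 and E-28 present → E-29 forms (Rx 7). E-29 and H-21 present → Q-22 forms (Rx 13). [5 rule applications]
E-28 needs fewer.

E-28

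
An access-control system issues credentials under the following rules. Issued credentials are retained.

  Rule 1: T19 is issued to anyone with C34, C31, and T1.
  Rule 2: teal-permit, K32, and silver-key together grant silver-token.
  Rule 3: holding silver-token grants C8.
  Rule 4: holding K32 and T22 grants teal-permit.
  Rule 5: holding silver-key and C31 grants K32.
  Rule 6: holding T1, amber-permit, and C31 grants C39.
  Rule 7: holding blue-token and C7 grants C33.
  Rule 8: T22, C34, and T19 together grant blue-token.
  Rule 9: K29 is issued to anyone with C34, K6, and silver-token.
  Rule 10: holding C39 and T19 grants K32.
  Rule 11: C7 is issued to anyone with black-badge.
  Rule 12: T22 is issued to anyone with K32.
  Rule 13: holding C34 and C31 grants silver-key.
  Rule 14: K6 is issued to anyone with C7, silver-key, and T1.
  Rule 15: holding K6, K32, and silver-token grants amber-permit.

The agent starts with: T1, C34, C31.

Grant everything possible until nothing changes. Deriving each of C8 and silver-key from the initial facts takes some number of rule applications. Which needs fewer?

silver-key: Holding C34 and C31 grants silver-key (Rule 13). [1 rule application]
C8: Holding C34 and C31 grants silver-key (Rule 13). Holding silver-key and C31 grants K32 (Rule 5). Holding K32 grants T22 (Rule 12). Holding K32 and T22 grants teal-permit (Rule 4). Holding teal-permit, K32, and silver-key grants silver-token (Rule 2). Holding silver-token grants C8 (Rule 3). [6 rule applications]
silver-key needs fewer.

silver-key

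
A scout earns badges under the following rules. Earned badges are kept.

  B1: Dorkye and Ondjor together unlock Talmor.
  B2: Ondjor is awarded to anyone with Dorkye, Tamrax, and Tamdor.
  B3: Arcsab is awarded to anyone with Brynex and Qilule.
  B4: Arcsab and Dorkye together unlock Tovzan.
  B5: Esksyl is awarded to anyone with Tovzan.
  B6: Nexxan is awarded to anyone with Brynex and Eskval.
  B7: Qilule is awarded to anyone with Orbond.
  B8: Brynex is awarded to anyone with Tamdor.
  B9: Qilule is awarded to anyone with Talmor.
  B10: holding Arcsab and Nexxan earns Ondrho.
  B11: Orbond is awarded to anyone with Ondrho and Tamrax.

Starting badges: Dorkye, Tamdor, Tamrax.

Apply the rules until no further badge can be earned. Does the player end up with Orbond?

No

Orbond would need Ondrho and Tamrax (B11), but Ondrho is never earned.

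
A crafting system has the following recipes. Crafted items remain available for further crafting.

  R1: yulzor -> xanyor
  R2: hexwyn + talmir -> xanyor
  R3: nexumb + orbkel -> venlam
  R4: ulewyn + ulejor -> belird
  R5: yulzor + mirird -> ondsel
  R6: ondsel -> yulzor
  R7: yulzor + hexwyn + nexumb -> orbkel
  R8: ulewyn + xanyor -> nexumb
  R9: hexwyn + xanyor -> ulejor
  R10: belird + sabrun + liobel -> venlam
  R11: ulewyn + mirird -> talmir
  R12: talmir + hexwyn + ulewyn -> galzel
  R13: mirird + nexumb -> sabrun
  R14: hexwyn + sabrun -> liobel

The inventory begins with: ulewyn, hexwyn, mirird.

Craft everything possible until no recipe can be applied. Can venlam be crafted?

Yes

Using R11, ulewyn and mirird make talmir.
Using R2, hexwyn and talmir make xanyor.
ulewyn + xanyor -> nexumb (R8).
hexwyn + xanyor -> ulejor (R9).
Using R4, ulewyn and ulejor make belird.
mirird + nexumb -> sabrun (R13).
hexwyn + sabrun -> liobel (R14).
Using R10, belird, sabrun, and liobel make venlam.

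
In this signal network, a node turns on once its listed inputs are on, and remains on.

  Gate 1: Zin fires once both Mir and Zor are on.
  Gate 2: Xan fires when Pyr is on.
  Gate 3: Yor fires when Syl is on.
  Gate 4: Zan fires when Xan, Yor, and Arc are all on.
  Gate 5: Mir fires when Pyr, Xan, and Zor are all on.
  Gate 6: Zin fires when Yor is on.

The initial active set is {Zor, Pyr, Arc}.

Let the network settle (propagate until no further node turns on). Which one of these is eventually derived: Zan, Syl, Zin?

Zin

Pyr is on, so Xan fires (Gate 2).
Gate 5: Pyr, Xan, and Zor on → Mir on.
Mir and Zor are on, so Zin fires (Gate 1).
Zan would need Xan, Yor, and Arc (Gate 4), but Yor never turns on. No rule produces Syl, and it is not given.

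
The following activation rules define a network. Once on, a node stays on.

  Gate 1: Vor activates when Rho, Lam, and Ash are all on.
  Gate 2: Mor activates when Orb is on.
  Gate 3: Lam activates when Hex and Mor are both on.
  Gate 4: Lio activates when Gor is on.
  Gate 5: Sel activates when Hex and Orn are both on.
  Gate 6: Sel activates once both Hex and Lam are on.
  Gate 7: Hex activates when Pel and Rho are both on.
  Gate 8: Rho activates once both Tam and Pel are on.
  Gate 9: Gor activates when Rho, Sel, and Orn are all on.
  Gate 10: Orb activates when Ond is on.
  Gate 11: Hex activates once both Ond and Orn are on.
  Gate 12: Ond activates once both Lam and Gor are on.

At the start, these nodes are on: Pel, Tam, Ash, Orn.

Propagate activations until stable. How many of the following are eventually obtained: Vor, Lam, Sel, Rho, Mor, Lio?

3

Tam and Pel are on, so Rho activates (Gate 8).
Gate 7: Pel and Rho on → Hex on.
Hex and Orn are on, so Sel activates (Gate 5).
Gate 9: Rho, Sel, and Orn on → Gor on.
Gor is on, so Lio activates (Gate 4).
Vor would need Rho, Lam, and Ash (Gate 1), but Lam never turns on.
Lam would need Hex and Mor (Gate 3), but Mor never turns on.
Sel: reached.
Rho: reached.
Mor would need Orb (Gate 2), but Orb never turns on.
Lio: reached.
Reached: Sel, Rho, and Lio — 3 of the 6.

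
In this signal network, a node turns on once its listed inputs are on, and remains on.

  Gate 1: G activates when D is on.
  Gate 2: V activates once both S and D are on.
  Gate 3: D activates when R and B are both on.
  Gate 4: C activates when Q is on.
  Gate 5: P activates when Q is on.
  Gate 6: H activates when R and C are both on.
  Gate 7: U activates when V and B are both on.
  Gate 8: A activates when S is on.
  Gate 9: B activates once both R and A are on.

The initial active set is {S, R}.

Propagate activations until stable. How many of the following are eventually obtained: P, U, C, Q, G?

S is on, so A activates (Gate 8).
Gate 9: R and A on → B on.
R and B are on, so D activates (Gate 3).
Gate 2: S and D on → V on.
D is on, so G activates (Gate 1).
V and B are on, so U activates (Gate 7).
P would need Q (Gate 5), but Q never turns on.
U: reached.
C would need Q (Gate 4), but Q never turns on.
No rule produces Q, and it is not given.
G: reached.
Reached: U and G — 2 of the 5.

2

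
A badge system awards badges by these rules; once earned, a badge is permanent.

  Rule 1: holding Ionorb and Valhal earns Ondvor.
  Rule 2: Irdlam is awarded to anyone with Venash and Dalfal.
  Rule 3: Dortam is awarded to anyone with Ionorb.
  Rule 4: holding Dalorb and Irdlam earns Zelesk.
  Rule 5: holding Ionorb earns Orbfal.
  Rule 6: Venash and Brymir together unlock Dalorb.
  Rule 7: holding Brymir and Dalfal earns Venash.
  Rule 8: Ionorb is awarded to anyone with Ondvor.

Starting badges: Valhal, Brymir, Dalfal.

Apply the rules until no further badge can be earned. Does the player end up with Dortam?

No

Dortam would need Ionorb (Rule 3), but Ionorb is never earned.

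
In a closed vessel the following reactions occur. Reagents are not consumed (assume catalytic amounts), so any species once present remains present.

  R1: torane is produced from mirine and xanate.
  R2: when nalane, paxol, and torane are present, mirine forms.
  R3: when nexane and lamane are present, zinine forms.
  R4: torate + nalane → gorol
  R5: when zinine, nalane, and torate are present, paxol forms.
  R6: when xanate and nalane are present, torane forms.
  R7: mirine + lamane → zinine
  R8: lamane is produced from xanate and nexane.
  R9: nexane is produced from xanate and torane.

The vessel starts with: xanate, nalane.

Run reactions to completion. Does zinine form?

xanate and nalane present → torane forms (R6).
xanate and torane present → nexane forms (R9).
xanate and nexane present → lamane forms (R8).
nexane and lamane present → zinine forms (R3).

Yes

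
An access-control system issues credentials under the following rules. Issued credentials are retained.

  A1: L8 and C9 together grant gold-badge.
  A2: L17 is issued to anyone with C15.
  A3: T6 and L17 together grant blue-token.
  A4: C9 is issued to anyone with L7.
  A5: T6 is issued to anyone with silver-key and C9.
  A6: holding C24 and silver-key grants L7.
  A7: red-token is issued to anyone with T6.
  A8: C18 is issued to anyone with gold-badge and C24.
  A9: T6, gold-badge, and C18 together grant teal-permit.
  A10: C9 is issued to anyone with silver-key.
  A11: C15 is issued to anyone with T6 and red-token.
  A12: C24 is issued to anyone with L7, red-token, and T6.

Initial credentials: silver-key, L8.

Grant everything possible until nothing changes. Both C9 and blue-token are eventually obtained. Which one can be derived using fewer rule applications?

C9: Holding silver-key grants C9 (A10). [1 rule application]
blue-token: Holding silver-key grants C9 (A10). Holding silver-key and C9 grants T6 (A5). Holding T6 grants red-token (A7). Holding T6 and red-token grants C15 (A11). Holding C15 grants L17 (A2). Holding T6 and L17 grants blue-token (A3). [6 rule applications]
C9 needs fewer.

C9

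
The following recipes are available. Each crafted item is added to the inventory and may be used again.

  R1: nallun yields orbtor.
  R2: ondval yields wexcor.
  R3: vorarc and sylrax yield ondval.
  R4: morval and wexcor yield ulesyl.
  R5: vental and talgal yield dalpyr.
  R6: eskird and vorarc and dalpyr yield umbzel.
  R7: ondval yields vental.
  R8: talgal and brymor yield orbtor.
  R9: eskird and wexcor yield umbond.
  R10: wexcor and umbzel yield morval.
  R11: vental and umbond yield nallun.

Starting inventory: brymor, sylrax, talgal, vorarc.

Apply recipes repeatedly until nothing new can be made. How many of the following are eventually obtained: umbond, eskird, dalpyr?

1

Using R3, vorarc and sylrax make ondval.
Using R7, ondval makes vental.
Using R5, vental and talgal make dalpyr.
umbond would need eskird and wexcor (R9), but eskird is never obtained.
No rule produces eskird, and it is not given.
dalpyr: reached.
Reached: dalpyr — 1 of the 3.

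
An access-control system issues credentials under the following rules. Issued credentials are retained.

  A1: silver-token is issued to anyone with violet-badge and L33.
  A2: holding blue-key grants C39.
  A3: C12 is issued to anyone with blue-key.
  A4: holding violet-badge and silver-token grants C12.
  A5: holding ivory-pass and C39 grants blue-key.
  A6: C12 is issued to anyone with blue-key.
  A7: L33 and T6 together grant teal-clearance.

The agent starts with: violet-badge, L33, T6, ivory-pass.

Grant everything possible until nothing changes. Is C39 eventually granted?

No

C39 would need blue-key (A2), but blue-key is never granted.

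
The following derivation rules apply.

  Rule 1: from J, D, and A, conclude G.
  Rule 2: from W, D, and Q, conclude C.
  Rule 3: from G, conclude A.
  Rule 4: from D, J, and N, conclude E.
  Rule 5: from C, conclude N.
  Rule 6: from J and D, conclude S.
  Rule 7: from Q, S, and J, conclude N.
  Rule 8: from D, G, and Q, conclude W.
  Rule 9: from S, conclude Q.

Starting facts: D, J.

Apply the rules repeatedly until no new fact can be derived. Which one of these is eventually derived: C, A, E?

E

J and D hold, so S follows (Rule 6).
S holds, so Q follows (Rule 9).
From Q, S, and J, Rule 7 gives N.
From D, J, and N, Rule 4 gives E.
C would need W, D, and Q (Rule 2), but W is never established. A would need G (Rule 3), but G is never established.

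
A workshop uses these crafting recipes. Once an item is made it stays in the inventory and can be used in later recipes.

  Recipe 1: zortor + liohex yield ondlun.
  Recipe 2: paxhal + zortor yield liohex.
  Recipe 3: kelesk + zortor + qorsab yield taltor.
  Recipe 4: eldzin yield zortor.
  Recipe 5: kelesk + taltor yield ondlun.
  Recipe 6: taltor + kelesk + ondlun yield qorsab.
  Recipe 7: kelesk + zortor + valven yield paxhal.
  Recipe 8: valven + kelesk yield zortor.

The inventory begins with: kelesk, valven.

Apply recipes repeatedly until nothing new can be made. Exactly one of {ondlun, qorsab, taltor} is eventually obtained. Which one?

valven + kelesk → zortor (Recipe 8).
Using Recipe 7, kelesk, zortor, and valven make paxhal.
Using Recipe 2, paxhal and zortor make liohex.
Using Recipe 1, zortor and liohex make ondlun.
taltor would need kelesk, zortor, and qorsab (Recipe 3), but qorsab is never obtained. qorsab would need taltor, kelesk, and ondlun (Recipe 6), but taltor is never obtained.

ondlun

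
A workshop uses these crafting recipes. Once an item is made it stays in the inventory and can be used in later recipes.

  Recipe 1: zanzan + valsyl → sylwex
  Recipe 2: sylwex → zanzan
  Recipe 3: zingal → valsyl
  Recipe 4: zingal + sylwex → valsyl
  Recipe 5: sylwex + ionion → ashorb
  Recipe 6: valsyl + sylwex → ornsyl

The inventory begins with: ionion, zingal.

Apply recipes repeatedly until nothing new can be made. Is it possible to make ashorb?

ashorb would need sylwex and ionion (Recipe 5), but sylwex is never obtained.

No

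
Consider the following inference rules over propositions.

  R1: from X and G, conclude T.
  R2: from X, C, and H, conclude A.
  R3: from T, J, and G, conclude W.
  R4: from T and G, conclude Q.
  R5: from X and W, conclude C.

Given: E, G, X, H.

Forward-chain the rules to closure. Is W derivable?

No

W would need T, J, and G (R3), but J is never established.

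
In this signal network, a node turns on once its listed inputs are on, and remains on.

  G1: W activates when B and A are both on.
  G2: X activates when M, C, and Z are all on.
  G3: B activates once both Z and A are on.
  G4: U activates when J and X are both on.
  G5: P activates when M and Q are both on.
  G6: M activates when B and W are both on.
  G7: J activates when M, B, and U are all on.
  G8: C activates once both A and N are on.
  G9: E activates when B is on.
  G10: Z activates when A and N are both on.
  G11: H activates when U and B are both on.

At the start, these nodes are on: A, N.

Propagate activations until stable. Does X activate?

Yes

G8: A and N on → C on.
A and N are on, so Z activates (G10).
Z and A are on, so B activates (G3).
B and A are on, so W activates (G1).
G6: B and W on → M on.
M, C, and Z are on, so X activates (G2).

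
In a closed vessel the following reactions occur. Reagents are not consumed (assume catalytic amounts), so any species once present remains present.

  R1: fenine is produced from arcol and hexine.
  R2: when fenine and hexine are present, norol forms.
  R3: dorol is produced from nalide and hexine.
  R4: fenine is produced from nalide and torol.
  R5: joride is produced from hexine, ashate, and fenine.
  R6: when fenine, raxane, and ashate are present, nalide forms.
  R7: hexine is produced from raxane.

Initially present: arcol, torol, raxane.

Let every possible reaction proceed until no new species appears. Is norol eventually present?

Yes

raxane present → hexine forms (R7).
arcol and hexine present → fenine forms (R1).
fenine and hexine present → norol forms (R2).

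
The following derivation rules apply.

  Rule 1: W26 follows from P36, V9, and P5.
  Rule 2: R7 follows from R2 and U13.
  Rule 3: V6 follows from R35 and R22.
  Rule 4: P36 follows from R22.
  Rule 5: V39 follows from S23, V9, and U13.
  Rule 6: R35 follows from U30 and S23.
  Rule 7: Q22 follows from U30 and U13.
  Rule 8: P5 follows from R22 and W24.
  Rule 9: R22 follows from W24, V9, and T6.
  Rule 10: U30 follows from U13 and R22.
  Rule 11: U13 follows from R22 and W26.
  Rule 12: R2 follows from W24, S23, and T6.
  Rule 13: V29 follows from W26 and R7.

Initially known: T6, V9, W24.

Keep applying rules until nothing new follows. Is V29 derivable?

V29 would need W26 and R7 (Rule 13), but R7 is never established.

No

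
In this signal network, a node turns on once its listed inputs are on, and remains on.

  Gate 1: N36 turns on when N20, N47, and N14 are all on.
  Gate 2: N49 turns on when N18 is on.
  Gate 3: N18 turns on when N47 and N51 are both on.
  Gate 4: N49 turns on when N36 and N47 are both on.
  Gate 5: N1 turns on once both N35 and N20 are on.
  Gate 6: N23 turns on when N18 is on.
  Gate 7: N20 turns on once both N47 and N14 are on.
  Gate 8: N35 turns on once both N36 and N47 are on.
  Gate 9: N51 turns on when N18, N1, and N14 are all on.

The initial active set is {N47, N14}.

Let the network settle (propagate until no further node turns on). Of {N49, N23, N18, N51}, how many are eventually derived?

1

Gate 7: N47 and N14 on → N20 on.
N20, N47, and N14 are on, so N36 turns on (Gate 1).
N36 and N47 are on, so N49 turns on (Gate 4).
N49: reached.
N23 would need N18 (Gate 6), but N18 never turns on.
N18 would need N47 and N51 (Gate 3), but N51 never turns on.
N51 would need N18, N1, and N14 (Gate 9), but N18 never turns on.
Reached: N49 — 1 of the 4.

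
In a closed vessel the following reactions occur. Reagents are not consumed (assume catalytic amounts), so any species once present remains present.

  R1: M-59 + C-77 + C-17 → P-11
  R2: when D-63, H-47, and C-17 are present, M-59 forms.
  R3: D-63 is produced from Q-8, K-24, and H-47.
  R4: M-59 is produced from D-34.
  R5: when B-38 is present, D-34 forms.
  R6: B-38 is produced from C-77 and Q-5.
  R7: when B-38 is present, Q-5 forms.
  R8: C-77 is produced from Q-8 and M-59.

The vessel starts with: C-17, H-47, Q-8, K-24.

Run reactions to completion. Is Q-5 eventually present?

No

Q-5 would need B-38 (R7), but B-38 never forms.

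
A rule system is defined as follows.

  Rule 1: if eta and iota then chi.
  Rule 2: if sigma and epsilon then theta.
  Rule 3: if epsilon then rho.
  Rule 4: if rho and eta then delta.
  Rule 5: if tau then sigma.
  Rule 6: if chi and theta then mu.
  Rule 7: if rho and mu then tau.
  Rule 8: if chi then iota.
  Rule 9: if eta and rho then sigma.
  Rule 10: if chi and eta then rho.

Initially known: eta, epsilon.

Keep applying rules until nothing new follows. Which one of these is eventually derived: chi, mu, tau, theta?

theta

From epsilon, Rule 3 gives rho.
From eta and rho, Rule 9 gives sigma.
From sigma and epsilon, Rule 2 gives theta.
tau would need rho and mu (Rule 7), but mu is never established. chi would need eta and iota (Rule 1), but iota is never established. mu would need chi and theta (Rule 6), but chi is never established.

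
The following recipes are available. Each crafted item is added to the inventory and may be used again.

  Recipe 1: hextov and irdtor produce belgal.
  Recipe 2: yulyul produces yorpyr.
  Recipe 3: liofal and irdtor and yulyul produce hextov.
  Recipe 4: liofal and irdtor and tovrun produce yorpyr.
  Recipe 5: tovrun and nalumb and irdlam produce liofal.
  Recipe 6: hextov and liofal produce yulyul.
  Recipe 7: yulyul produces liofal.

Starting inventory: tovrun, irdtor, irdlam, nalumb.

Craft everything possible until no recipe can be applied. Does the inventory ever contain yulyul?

No

yulyul would need hextov and liofal (Recipe 6), but hextov is never obtained.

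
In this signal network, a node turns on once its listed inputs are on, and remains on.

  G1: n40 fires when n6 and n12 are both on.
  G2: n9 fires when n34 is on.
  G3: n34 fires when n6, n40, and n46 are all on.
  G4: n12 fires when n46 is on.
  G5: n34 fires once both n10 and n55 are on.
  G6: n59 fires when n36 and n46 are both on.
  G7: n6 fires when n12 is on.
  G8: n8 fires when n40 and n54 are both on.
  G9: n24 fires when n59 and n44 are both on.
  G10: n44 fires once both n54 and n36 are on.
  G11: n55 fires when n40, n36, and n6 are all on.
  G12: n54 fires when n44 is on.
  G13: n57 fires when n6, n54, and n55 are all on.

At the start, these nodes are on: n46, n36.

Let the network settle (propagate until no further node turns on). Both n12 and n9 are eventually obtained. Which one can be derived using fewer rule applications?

n12: G4: n46 on → n12 on. [1 rule application]
n9: G4: n46 on → n12 on. n12 is on, so n6 fires (G7). G1: n6 and n12 on → n40 on. n6, n40, and n46 are on, so n34 fires (G3). n34 is on, so n9 fires (G2). [5 rule applications]
n12 needs fewer.

n12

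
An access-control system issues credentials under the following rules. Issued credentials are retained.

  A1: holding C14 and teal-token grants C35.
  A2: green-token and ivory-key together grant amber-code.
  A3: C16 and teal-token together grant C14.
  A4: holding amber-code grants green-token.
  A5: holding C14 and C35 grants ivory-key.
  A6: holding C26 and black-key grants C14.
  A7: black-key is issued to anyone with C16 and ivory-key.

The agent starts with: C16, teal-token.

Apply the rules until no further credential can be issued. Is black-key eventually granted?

Yes

Holding C16 and teal-token grants C14 (A3).
Holding C14 and teal-token grants C35 (A1).
Holding C14 and C35 grants ivory-key (A5).
Holding C16 and ivory-key grants black-key (A7).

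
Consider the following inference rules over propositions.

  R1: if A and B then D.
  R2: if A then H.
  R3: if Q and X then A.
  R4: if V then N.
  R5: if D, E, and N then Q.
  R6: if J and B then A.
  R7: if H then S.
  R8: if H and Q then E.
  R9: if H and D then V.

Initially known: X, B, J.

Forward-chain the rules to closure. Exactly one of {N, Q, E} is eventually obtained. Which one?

N

J and B hold, so A follows (R6).
From A and B, R1 gives D.
From A, R2 gives H.
From H and D, R9 gives V.
V holds, so N follows (R4).
E would need H and Q (R8), but Q is never established. Q would need D, E, and N (R5), but E is never established.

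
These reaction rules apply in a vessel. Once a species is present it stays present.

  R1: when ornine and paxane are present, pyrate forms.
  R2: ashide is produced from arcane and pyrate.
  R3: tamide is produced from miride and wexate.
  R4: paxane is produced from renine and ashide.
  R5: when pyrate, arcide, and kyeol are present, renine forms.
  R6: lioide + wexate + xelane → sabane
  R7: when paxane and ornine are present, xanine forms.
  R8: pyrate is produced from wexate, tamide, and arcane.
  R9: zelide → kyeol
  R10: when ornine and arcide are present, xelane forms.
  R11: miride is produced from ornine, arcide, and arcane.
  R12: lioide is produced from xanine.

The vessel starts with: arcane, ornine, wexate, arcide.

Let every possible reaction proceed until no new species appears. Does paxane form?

No

paxane would need renine and ashide (R4), but renine never forms.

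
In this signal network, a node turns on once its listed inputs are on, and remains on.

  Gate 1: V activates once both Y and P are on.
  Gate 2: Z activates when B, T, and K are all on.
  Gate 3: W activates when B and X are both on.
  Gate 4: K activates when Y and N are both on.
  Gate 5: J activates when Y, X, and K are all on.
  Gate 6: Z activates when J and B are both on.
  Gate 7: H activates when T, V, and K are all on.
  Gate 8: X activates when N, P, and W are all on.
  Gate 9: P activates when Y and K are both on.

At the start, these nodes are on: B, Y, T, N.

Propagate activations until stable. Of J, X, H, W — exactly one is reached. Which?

H

Y and N are on, so K activates (Gate 4).
Gate 9: Y and K on → P on.
Gate 1: Y and P on → V on.
Gate 7: T, V, and K on → H on.
W would need B and X (Gate 3), but X never turns on. X would need N, P, and W (Gate 8), but W never turns on. J would need Y, X, and K (Gate 5), but X never turns on.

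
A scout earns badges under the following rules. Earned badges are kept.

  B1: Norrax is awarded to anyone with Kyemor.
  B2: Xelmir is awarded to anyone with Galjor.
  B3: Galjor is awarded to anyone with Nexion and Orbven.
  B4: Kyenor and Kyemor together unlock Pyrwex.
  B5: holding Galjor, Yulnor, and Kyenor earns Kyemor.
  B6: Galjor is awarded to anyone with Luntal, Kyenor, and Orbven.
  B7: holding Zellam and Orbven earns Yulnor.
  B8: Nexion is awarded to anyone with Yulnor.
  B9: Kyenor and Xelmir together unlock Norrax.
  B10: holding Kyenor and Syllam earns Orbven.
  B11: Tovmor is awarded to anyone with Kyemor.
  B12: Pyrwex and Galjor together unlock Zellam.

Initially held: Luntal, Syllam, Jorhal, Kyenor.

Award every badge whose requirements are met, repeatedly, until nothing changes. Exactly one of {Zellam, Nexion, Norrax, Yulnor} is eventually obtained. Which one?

With Kyenor and Syllam, Orbven is earned (B10).
With Luntal, Kyenor, and Orbven, Galjor is earned (B6).
With Galjor, Xelmir is earned (B2).
With Kyenor and Xelmir, Norrax is earned (B9).
Zellam would need Pyrwex and Galjor (B12), but Pyrwex is never earned. Nexion would need Yulnor (B8), but Yulnor is never earned. Yulnor would need Zellam and Orbven (B7), but Zellam is never earned.

Norrax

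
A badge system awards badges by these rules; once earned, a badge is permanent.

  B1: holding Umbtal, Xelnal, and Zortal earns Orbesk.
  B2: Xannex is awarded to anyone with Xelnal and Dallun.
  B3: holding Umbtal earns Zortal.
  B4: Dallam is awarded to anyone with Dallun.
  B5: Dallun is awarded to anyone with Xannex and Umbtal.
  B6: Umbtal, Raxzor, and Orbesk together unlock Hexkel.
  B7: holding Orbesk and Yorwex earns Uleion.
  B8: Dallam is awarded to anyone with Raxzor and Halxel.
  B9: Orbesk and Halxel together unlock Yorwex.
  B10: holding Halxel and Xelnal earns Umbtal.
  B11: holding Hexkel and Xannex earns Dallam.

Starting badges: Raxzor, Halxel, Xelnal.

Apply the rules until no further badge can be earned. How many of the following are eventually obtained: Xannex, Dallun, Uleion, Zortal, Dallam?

With Halxel and Xelnal, Umbtal is earned (B10).
With Raxzor and Halxel, Dallam is earned (B8).
With Umbtal, Zortal is earned (B3).
With Umbtal, Xelnal, and Zortal, Orbesk is earned (B1).
With Orbesk and Halxel, Yorwex is earned (B9).
With Orbesk and Yorwex, Uleion is earned (B7).
Xannex would need Xelnal and Dallun (B2), but Dallun is never earned.
Dallun would need Xannex and Umbtal (B5), but Xannex is never earned.
Uleion: reached.
Zortal: reached.
Dallam: reached.
Reached: Uleion, Zortal, and Dallam — 3 of the 5.

3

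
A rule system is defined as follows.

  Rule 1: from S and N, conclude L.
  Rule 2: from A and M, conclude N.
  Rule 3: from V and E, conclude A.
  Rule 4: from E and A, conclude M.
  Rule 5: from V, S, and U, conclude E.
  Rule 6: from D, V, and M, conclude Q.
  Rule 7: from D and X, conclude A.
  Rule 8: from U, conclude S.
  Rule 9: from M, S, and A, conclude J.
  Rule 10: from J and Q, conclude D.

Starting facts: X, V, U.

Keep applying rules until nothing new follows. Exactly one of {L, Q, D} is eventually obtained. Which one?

U holds, so S follows (Rule 8).
V, S, and U hold, so E follows (Rule 5).
From V and E, Rule 3 gives A.
E and A hold, so M follows (Rule 4).
From A and M, Rule 2 gives N.
S and N hold, so L follows (Rule 1).
Q would need D, V, and M (Rule 6), but D is never established. D would need J and Q (Rule 10), but Q is never established.

L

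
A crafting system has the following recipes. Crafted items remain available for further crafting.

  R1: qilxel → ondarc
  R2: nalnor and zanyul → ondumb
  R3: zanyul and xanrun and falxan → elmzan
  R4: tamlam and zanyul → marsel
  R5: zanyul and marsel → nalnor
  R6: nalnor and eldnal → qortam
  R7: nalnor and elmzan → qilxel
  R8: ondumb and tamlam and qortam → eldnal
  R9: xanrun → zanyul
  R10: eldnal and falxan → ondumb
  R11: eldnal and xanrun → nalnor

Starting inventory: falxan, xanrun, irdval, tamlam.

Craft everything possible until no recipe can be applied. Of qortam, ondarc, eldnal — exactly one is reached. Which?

Using R9, xanrun makes zanyul.
Using R4, tamlam and zanyul make marsel.
Using R3, zanyul, xanrun, and falxan make elmzan.
zanyul and marsel → nalnor (R5).
Using R7, nalnor and elmzan make qilxel.
qilxel → ondarc (R1).
qortam would need nalnor and eldnal (R6), but eldnal is never obtained. eldnal would need ondumb, tamlam, and qortam (R8), but qortam is never obtained.

ondarc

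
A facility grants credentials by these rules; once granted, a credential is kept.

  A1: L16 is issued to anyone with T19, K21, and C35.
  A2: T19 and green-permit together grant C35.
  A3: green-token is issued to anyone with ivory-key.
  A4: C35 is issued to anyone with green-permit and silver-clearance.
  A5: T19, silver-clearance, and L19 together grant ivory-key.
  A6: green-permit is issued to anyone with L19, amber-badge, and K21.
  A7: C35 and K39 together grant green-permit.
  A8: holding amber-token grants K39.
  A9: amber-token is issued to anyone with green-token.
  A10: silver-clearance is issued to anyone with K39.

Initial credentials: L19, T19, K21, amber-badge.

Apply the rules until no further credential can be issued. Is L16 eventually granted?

Holding L19, amber-badge, and K21 grants green-permit (A6).
Holding T19 and green-permit grants C35 (A2).
Holding T19, K21, and C35 grants L16 (A1).

Yes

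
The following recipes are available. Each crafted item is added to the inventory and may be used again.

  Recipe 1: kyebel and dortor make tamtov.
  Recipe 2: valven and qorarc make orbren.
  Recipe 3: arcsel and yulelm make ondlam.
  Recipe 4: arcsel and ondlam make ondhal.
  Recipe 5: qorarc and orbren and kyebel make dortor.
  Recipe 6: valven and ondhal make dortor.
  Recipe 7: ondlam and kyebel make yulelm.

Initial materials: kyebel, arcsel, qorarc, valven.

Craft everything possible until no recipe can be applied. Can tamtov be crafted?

Yes

valven and qorarc → orbren (Recipe 2).
qorarc and orbren and kyebel → dortor (Recipe 5).
Using Recipe 1, kyebel and dortor make tamtov.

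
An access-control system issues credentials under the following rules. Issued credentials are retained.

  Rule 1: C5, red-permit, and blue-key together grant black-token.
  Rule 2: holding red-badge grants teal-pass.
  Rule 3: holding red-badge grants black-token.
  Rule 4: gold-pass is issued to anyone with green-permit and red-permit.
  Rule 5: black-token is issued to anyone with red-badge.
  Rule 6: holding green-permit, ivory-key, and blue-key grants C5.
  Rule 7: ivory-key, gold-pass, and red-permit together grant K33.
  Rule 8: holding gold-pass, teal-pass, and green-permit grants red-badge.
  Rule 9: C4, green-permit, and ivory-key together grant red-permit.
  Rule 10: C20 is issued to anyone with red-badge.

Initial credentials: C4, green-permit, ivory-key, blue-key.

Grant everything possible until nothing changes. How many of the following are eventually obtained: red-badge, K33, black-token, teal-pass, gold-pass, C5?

4

Holding C4, green-permit, and ivory-key grants red-permit (Rule 9).
Holding green-permit, ivory-key, and blue-key grants C5 (Rule 6).
Holding green-permit and red-permit grants gold-pass (Rule 4).
Holding C5, red-permit, and blue-key grants black-token (Rule 1).
Holding ivory-key, gold-pass, and red-permit grants K33 (Rule 7).
red-badge would need gold-pass, teal-pass, and green-permit (Rule 8), but teal-pass is never granted.
K33: reached.
black-token: reached.
teal-pass would need red-badge (Rule 2), but red-badge is never granted.
gold-pass: reached.
C5: reached.
Reached: K33, black-token, gold-pass, and C5 — 4 of the 6.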